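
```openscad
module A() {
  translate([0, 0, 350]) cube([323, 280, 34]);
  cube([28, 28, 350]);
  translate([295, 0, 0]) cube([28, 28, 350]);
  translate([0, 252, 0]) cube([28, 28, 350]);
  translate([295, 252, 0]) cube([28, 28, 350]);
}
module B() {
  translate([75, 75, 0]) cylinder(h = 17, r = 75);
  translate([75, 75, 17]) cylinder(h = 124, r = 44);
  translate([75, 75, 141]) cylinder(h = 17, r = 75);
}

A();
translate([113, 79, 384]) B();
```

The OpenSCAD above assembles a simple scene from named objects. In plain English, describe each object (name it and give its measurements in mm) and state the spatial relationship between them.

A is a simple wooden stool: a rectangular seat 323 mm (x) by 280 mm (y), 34 mm thick, top face at z = 384 mm, on four square legs, each 28×28 mm in cross-section. The legs rest on z = 0, each flush with a corner of the seat.

B is a spool: two coaxial disc flanges of radius 75 mm and thickness 17 mm, joined by a core cylinder of radius 44 mm and height 124 mm. The lower flange rests on z = 0 and the three cylinders share a vertical axis.

The spool is on top of the stool.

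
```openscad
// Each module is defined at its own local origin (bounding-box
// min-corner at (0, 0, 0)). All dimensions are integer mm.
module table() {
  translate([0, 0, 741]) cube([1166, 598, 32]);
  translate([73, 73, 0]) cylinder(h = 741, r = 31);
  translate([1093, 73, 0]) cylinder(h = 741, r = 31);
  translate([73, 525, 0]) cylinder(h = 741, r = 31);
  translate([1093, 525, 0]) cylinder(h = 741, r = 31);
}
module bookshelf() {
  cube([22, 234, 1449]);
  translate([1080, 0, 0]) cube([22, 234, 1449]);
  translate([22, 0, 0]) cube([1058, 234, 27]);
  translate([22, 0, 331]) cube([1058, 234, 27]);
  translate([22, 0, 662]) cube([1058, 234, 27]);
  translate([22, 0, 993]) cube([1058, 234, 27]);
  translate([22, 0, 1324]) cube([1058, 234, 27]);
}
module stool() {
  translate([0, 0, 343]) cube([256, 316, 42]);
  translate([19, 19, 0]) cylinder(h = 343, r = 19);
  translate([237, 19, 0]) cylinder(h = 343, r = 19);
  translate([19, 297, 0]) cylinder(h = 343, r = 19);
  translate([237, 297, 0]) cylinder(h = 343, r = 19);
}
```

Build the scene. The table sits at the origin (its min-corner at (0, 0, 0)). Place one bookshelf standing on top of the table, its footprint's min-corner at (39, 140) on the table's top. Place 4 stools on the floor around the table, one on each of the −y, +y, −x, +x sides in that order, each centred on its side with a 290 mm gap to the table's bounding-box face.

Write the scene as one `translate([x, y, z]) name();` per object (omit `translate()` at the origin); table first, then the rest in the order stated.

table();
translate([39, 140, 773]) bookshelf();
translate([455, -606, 0]) stool();
translate([455, 888, 0]) stool();
translate([-546, 141, 0]) stool();
translate([1456, 141, 0]) stool();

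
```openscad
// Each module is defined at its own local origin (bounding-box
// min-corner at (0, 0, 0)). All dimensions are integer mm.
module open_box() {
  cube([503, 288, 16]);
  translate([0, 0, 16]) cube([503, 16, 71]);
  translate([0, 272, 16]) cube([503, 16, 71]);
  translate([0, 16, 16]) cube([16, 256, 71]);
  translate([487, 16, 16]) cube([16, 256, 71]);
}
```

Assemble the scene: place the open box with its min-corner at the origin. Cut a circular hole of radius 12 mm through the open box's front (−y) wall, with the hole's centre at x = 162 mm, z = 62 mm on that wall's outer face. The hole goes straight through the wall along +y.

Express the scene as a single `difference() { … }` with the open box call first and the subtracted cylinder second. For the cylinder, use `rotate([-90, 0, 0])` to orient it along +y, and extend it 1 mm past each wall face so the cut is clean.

difference() {
  open_box();
  translate([162, -1, 62]) rotate([-90, 0, 0]) cylinder(h = 18, r = 12);
}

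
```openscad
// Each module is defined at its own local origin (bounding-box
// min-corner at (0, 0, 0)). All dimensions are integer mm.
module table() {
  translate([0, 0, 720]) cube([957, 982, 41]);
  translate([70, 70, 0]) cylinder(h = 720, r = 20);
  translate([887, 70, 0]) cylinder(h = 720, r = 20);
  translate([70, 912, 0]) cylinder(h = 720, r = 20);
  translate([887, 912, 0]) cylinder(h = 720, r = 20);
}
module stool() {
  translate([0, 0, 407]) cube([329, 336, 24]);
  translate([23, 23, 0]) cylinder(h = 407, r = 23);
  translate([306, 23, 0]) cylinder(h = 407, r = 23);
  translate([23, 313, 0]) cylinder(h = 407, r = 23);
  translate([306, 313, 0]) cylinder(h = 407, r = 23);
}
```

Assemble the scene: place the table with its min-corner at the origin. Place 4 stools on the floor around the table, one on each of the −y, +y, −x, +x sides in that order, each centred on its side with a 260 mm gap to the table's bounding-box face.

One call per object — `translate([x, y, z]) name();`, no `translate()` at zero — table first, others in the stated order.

table();
translate([314, -596, 0]) stool();
translate([314, 1242, 0]) stool();
translate([-589, 323, 0]) stool();
translate([1217, 323, 0]) stool();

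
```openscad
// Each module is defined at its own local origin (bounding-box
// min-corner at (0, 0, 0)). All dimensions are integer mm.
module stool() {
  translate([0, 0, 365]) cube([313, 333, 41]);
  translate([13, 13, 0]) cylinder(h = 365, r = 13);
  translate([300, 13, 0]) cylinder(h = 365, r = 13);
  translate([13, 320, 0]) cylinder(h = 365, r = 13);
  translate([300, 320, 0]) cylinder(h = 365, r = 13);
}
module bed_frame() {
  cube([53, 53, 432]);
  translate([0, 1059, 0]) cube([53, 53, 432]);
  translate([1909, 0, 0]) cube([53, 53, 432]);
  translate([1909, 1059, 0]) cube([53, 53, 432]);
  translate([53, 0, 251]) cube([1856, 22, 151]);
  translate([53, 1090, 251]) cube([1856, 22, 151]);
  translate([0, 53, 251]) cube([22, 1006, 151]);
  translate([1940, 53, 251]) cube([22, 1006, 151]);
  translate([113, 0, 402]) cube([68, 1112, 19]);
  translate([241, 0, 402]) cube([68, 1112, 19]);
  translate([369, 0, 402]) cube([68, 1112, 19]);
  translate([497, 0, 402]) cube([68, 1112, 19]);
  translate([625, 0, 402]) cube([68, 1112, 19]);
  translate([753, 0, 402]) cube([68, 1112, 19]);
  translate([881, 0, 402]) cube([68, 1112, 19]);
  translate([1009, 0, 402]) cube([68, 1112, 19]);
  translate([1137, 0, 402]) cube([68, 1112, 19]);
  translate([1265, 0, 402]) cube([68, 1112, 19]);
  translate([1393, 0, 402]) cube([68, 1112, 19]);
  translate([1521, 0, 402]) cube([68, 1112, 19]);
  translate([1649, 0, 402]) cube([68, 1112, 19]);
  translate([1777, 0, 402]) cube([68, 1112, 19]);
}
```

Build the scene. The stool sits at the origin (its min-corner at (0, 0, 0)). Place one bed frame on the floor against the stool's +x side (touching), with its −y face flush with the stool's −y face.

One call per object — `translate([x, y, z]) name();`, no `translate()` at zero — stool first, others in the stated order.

stool();
translate([313, 0, 0]) bed_frame();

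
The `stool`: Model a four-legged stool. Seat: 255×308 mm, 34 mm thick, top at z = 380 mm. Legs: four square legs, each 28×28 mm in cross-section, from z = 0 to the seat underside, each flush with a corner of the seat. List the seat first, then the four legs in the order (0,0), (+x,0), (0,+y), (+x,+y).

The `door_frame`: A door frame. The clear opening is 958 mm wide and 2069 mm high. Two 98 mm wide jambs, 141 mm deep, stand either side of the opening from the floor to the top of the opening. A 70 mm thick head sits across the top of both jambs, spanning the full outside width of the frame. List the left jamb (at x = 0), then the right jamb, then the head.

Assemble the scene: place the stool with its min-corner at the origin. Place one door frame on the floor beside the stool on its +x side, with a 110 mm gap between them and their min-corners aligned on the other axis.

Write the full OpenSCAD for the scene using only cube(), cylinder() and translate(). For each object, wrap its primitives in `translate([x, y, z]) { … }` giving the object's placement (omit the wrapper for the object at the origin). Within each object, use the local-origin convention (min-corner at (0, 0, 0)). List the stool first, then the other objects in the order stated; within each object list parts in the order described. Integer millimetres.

translate([0, 0, 346]) cube([255, 308, 34]);
cube([28, 28, 346]);
translate([227, 0, 0]) cube([28, 28, 346]);
translate([0, 280, 0]) cube([28, 28, 346]);
translate([227, 280, 0]) cube([28, 28, 346]);
translate([365, 0, 0]) {
  cube([98, 141, 2069]);
  translate([1056, 0, 0]) cube([98, 141, 2069]);
  translate([0, 0, 2069]) cube([1154, 141, 70]);
}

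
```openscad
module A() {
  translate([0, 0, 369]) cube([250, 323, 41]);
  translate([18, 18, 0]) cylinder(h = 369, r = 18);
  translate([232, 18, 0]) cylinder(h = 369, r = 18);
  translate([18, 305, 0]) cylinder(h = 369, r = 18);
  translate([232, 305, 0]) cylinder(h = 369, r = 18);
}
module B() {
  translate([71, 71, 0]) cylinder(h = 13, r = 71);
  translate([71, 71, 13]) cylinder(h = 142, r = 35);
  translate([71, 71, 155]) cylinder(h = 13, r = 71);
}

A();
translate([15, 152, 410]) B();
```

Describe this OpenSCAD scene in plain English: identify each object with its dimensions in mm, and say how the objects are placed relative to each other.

A is a four-legged stool. The seat is a 250×323×41 mm slab whose top surface is at z = 410 mm; four round legs, each 36 mm in diameter, run from the floor (z = 0) to the underside of the seat, each leg's axis is inset half a diameter from the nearest pair of seat edges (so the leg's bounding box is flush with the corner).

B is a spool: two coaxial disc flanges of radius 71 mm and thickness 13 mm, joined by a core cylinder of radius 35 mm and height 142 mm. The lower flange rests on z = 0 and the three cylinders share a vertical axis.

The spool is on top of the stool.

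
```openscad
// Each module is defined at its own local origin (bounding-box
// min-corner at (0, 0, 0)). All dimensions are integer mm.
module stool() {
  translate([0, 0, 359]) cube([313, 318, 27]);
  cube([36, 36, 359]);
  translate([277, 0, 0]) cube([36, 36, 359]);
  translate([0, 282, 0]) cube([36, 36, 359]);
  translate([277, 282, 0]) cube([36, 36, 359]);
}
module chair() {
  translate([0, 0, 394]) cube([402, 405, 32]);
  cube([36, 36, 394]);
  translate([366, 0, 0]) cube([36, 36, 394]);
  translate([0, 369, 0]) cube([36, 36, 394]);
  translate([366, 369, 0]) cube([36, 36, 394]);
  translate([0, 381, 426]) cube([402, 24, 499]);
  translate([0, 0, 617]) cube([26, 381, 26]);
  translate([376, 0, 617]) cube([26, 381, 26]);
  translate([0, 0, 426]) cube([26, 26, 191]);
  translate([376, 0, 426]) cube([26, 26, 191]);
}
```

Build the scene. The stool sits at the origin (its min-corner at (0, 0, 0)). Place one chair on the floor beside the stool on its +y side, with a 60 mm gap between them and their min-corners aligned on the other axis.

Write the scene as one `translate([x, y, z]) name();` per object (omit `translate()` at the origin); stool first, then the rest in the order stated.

stool();
translate([0, 378, 0]) chair();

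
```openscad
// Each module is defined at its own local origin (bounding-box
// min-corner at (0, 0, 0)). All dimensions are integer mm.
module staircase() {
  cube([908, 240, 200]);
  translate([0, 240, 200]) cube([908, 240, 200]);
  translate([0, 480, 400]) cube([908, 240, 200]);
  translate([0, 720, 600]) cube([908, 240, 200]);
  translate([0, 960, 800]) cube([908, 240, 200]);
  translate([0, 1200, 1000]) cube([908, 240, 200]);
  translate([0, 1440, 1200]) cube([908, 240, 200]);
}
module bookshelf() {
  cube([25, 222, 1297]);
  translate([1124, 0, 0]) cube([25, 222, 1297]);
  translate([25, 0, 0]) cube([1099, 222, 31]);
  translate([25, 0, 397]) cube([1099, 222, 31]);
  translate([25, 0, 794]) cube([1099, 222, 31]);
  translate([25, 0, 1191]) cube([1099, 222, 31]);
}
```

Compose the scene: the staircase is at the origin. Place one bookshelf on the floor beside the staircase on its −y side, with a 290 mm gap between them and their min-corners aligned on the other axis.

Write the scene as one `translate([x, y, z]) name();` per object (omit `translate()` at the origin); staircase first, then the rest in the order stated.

staircase();
translate([0, -512, 0]) bookshelf();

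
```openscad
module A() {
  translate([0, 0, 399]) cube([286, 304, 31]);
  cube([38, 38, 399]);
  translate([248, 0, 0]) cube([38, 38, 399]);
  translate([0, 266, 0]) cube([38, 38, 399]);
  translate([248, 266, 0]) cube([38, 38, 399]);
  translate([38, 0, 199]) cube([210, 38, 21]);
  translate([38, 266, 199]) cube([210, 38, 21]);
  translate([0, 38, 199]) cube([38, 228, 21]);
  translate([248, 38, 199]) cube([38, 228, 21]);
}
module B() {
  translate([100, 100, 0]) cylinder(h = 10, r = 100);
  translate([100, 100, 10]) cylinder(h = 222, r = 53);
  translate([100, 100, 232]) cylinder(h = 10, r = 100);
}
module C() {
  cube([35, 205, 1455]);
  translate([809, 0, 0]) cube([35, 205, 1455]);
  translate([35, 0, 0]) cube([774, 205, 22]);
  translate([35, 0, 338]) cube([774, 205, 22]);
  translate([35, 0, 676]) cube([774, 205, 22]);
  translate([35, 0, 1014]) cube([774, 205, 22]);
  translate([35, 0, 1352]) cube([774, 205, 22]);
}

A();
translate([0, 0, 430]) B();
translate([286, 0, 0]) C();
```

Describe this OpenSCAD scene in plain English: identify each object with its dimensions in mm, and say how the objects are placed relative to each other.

A is a four-legged stool. The seat is 286×304 mm, 31 mm thick, top at z = 430 mm. It stands on four square legs, each 38×38 mm in cross-section, from z = 0 to the seat underside, each flush with a corner of the seat. Four stretchers, 38 mm wide and 21 mm tall, connect adjacent legs with their undersides at z = 199 mm, each running between the inner faces of the legs it joins and aligned with the legs' outer faces on the other axis.

B is a spool: two coaxial disc flanges of radius 100 mm and thickness 10 mm, joined by a core cylinder of radius 53 mm and height 222 mm. The lower flange rests on z = 0 and the three cylinders share a vertical axis.

C is an open bookshelf. Two side panels, each 35 mm thick, 205 mm deep and 1455 mm tall, stand 844 mm apart (outside-to-outside). Between them sit 5 shelves, each 22 mm thick and 205 mm deep, spanning the full gap between the sides. The bottom shelf rests on the floor (its underside at z = 0) and the clear gap between one shelf's top and the next shelf's underside is 316 mm.

The spool is on top of the stool. The bookshelf is against the stool's +x side, with their −y faces flush.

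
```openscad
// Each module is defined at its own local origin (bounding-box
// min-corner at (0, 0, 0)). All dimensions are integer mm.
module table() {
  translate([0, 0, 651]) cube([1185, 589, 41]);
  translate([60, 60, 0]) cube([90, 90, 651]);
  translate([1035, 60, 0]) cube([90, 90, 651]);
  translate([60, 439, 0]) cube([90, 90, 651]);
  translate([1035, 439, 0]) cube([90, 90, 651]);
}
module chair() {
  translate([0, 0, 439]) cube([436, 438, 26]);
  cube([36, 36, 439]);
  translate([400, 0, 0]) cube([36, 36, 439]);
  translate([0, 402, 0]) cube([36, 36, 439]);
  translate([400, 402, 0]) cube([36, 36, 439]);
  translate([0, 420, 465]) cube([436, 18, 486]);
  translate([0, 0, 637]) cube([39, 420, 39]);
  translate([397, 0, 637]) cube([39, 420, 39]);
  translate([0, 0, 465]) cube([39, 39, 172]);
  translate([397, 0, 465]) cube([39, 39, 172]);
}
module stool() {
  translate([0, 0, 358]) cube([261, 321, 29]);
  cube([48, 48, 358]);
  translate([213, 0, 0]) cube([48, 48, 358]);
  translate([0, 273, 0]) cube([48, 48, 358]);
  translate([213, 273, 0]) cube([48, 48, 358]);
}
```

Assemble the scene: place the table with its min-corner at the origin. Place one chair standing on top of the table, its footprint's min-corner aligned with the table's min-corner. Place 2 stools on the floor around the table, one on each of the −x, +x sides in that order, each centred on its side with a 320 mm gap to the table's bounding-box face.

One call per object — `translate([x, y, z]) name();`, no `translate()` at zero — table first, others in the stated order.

table();
translate([0, 0, 692]) chair();
translate([-581, 134, 0]) stool();
translate([1505, 134, 0]) stool();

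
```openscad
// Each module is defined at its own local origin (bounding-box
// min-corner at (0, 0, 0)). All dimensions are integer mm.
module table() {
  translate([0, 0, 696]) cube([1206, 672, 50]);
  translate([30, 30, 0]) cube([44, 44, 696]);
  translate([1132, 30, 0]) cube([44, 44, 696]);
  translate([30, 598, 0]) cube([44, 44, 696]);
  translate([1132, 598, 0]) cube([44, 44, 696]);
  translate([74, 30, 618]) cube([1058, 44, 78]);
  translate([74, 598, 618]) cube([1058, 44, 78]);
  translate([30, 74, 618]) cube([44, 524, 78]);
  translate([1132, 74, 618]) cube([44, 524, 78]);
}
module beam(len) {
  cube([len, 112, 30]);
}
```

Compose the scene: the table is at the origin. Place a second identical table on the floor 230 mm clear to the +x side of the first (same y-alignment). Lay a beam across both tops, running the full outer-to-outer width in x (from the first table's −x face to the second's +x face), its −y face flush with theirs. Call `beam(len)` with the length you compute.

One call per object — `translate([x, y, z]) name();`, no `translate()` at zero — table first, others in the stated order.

table();
translate([1436, 0, 0]) table();
translate([0, 0, 746]) beam(2642);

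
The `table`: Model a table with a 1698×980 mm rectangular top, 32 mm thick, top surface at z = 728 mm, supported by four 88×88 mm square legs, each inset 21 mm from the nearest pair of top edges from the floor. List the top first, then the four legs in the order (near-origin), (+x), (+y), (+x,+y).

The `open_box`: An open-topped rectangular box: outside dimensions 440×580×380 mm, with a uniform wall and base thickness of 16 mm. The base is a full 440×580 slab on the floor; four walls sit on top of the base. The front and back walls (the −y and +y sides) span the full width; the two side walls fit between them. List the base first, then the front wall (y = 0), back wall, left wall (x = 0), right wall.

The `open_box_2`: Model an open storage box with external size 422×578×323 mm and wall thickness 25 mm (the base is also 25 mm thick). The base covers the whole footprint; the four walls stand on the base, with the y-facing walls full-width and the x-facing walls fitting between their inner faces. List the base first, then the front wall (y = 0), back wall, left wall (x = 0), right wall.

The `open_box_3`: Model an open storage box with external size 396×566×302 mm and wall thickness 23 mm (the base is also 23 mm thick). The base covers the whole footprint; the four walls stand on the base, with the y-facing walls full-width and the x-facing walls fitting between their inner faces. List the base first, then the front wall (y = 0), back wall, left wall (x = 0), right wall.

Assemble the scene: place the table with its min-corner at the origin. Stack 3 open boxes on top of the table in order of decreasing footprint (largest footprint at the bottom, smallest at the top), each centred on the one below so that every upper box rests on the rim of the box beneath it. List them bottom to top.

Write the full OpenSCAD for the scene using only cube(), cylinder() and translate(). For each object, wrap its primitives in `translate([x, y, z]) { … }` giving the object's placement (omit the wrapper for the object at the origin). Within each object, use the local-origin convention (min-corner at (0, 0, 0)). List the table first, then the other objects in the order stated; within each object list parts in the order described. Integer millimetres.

translate([0, 0, 696]) cube([1698, 980, 32]);
translate([21, 21, 0]) cube([88, 88, 696]);
translate([1589, 21, 0]) cube([88, 88, 696]);
translate([21, 871, 0]) cube([88, 88, 696]);
translate([1589, 871, 0]) cube([88, 88, 696]);
translate([629, 200, 728]) {
  cube([440, 580, 16]);
  translate([0, 0, 16]) cube([440, 16, 364]);
  translate([0, 564, 16]) cube([440, 16, 364]);
  translate([0, 16, 16]) cube([16, 548, 364]);
  translate([424, 16, 16]) cube([16, 548, 364]);
}
translate([638, 201, 1108]) {
  cube([422, 578, 25]);
  translate([0, 0, 25]) cube([422, 25, 298]);
  translate([0, 553, 25]) cube([422, 25, 298]);
  translate([0, 25, 25]) cube([25, 528, 298]);
  translate([397, 25, 25]) cube([25, 528, 298]);
}
translate([651, 207, 1431]) {
  cube([396, 566, 23]);
  translate([0, 0, 23]) cube([396, 23, 279]);
  translate([0, 543, 23]) cube([396, 23, 279]);
  translate([0, 23, 23]) cube([23, 520, 279]);
  translate([373, 23, 23]) cube([23, 520, 279]);
}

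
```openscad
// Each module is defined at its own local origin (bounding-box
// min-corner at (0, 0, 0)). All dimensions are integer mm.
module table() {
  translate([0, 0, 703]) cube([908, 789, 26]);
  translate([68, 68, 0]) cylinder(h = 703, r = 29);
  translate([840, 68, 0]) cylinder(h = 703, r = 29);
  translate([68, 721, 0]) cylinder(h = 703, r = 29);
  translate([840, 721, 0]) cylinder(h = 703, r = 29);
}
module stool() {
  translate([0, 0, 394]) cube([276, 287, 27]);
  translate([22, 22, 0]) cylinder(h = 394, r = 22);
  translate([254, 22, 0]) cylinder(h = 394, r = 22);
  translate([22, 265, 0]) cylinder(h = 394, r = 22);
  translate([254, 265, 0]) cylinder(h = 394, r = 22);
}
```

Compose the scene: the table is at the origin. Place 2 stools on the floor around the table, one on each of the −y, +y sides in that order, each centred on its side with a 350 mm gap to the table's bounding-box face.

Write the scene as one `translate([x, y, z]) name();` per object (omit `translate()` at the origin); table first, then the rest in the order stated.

table();
translate([316, -637, 0]) stool();
translate([316, 1139, 0]) stool();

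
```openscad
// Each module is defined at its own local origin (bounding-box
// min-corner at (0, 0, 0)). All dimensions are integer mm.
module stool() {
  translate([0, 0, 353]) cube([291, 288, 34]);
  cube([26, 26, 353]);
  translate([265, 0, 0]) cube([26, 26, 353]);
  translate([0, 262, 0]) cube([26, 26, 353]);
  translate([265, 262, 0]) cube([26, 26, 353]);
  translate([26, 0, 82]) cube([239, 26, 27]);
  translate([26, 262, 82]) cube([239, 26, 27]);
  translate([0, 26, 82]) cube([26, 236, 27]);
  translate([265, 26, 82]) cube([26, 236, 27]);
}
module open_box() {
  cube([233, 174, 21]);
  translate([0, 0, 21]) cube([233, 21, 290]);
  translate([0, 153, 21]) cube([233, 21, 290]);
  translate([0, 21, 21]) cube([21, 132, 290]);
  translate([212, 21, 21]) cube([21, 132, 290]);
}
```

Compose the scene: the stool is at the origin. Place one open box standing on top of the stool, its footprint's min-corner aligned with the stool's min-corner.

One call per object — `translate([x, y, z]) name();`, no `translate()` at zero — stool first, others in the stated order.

stool();
translate([0, 0, 387]) open_box();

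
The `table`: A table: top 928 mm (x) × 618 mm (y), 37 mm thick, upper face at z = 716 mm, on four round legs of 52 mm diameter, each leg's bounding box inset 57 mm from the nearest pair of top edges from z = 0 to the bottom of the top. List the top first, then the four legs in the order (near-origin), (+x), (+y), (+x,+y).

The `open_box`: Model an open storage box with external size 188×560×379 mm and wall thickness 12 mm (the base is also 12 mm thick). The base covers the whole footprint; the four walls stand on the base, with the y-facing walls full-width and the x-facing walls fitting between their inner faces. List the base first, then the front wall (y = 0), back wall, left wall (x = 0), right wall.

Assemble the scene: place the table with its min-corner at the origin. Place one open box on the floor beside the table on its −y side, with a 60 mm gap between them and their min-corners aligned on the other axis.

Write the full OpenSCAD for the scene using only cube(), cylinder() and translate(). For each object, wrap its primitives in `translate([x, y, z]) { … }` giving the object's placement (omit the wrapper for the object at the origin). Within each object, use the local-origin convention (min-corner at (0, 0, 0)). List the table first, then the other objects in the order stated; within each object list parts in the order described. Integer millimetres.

translate([0, 0, 679]) cube([928, 618, 37]);
translate([83, 83, 0]) cylinder(h = 679, r = 26);
translate([845, 83, 0]) cylinder(h = 679, r = 26);
translate([83, 535, 0]) cylinder(h = 679, r = 26);
translate([845, 535, 0]) cylinder(h = 679, r = 26);
translate([0, -620, 0]) {
  cube([188, 560, 12]);
  translate([0, 0, 12]) cube([188, 12, 367]);
  translate([0, 548, 12]) cube([188, 12, 367]);
  translate([0, 12, 12]) cube([12, 536, 367]);
  translate([176, 12, 12]) cube([12, 536, 367]);
}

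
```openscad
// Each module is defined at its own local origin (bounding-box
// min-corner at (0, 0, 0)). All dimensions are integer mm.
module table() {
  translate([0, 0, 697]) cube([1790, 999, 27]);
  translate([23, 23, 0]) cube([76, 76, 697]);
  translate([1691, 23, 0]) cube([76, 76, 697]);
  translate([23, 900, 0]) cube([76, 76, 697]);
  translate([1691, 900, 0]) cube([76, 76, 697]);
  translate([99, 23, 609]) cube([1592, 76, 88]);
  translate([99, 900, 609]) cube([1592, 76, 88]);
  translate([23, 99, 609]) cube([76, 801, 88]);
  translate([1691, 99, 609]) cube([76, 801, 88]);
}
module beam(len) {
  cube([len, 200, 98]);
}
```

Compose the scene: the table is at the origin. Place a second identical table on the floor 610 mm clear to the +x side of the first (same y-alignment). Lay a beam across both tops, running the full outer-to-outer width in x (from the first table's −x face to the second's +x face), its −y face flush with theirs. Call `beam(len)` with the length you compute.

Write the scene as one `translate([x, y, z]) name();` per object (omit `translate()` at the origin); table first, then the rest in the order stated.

table();
translate([2400, 0, 0]) table();
translate([0, 0, 724]) beam(4190);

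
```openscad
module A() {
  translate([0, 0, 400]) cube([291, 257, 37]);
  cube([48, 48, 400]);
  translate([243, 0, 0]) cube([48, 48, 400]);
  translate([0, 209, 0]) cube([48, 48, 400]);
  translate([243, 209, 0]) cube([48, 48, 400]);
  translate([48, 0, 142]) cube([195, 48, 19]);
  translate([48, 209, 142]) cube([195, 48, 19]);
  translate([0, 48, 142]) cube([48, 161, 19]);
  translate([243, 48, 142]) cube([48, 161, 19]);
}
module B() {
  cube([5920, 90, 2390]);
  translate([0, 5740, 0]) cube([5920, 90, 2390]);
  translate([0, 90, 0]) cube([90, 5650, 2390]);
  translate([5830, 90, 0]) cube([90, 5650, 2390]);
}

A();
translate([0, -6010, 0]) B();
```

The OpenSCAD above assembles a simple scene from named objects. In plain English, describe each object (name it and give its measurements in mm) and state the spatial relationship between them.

A is a four-legged stool. The seat is 291×257 mm, 37 mm thick, top at z = 437 mm. It stands on four square legs, each 48×48 mm in cross-section, from z = 0 to the seat underside, each flush with a corner of the seat. Four stretchers, 48 mm wide and 19 mm tall, connect adjacent legs with their undersides at z = 142 mm, each running between the inner faces of the legs it joins and aligned with the legs' outer faces on the other axis.

B is the wall frame of a small rectangular building: four walls, each 2390 mm tall and 90 mm thick, enclosing a footprint 5920 mm (x) by 5830 mm (y) outside-to-outside, with no floor or roof. The front and back walls (the −y and +y sides) span the full width; the two side walls fit between them.

The house frame is on the floor beside the stool on its −y side.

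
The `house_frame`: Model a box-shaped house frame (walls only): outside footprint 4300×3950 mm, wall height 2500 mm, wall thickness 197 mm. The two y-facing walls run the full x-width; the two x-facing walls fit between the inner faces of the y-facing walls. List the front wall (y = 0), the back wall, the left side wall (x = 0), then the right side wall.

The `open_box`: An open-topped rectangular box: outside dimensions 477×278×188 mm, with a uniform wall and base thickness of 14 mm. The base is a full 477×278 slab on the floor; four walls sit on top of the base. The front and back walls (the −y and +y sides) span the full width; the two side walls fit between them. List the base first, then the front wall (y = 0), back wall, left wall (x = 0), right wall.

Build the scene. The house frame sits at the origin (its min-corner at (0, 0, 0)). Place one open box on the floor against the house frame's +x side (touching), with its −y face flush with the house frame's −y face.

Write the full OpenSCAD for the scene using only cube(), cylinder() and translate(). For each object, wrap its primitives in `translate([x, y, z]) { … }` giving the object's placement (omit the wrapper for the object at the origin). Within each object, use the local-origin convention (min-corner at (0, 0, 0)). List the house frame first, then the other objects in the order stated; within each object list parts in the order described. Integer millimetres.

cube([4300, 197, 2500]);
translate([0, 3753, 0]) cube([4300, 197, 2500]);
translate([0, 197, 0]) cube([197, 3556, 2500]);
translate([4103, 197, 0]) cube([197, 3556, 2500]);
translate([4300, 0, 0]) {
  cube([477, 278, 14]);
  translate([0, 0, 14]) cube([477, 14, 174]);
  translate([0, 264, 14]) cube([477, 14, 174]);
  translate([0, 14, 14]) cube([14, 250, 174]);
  translate([463, 14, 14]) cube([14, 250, 174]);
}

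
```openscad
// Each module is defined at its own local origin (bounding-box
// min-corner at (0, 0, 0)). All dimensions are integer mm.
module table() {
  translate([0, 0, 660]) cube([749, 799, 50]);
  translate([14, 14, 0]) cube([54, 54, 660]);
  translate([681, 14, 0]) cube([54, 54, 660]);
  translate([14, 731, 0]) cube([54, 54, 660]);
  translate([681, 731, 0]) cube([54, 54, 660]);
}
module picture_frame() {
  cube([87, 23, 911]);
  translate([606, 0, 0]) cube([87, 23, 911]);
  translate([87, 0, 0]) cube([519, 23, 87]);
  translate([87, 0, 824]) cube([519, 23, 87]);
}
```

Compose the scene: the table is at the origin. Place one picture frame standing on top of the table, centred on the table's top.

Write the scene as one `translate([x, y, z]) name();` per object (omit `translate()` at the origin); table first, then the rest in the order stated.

table();
translate([28, 388, 710]) picture_frame();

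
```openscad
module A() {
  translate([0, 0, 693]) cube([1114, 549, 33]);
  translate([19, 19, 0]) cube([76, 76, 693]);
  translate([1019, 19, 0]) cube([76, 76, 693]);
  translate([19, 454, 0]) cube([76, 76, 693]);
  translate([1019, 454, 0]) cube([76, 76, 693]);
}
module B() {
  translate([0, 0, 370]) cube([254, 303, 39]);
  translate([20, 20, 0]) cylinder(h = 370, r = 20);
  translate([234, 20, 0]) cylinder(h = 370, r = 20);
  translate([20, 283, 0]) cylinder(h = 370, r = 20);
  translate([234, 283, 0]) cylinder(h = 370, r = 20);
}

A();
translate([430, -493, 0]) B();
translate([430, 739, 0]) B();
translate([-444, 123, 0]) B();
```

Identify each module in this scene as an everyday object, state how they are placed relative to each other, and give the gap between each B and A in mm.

Each stool's nearest face is 190 mm from the table's bounding box.

A is a table. B is a stool. Three stools sit around the table at the −y, +y, −x sides. The gap between each stool and the table is 190 mm.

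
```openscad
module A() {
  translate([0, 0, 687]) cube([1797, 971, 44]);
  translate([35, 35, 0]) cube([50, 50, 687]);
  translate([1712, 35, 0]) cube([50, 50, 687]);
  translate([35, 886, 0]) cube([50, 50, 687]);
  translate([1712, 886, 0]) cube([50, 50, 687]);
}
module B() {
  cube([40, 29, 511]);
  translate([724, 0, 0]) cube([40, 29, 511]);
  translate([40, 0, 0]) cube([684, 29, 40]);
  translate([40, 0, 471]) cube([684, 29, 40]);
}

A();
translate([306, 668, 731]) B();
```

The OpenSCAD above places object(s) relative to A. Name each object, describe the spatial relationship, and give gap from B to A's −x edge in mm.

A is a table. B is a picture frame. The picture frame is on top of the table. The gap from the picture frame to the table's −x edge is 306 mm.

The picture frame's min-x is at 306; the table's min-x is 0; gap = 306 mm.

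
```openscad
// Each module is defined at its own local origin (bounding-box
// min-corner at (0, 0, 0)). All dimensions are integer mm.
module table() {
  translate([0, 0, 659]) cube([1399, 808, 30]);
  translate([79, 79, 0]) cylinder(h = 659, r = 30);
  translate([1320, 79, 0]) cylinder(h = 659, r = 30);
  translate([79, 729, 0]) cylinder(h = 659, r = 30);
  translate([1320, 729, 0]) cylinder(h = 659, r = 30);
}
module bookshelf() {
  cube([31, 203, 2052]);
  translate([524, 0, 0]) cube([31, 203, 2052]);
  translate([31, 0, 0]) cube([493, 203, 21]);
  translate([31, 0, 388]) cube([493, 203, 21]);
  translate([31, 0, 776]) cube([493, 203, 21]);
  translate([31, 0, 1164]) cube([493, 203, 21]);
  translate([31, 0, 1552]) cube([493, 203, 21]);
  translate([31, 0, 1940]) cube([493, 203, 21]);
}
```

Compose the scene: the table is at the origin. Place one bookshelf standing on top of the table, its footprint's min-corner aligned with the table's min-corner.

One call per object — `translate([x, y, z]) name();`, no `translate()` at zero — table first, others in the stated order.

table();
translate([0, 0, 689]) bookshelf();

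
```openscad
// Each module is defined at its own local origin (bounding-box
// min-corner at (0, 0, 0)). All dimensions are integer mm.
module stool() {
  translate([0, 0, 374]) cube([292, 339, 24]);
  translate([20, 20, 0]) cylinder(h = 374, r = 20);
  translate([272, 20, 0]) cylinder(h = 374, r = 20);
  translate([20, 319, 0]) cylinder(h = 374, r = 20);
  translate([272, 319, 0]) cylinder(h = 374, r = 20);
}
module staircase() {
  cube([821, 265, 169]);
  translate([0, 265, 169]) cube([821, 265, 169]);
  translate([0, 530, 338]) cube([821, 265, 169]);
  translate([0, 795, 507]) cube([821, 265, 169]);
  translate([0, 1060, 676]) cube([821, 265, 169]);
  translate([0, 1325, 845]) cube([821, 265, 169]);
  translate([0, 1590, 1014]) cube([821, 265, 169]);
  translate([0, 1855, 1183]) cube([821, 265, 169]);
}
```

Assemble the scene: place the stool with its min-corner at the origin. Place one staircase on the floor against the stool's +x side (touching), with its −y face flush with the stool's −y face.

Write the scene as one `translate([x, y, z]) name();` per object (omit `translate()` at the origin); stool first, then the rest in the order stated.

stool();
translate([292, 0, 0]) staircase();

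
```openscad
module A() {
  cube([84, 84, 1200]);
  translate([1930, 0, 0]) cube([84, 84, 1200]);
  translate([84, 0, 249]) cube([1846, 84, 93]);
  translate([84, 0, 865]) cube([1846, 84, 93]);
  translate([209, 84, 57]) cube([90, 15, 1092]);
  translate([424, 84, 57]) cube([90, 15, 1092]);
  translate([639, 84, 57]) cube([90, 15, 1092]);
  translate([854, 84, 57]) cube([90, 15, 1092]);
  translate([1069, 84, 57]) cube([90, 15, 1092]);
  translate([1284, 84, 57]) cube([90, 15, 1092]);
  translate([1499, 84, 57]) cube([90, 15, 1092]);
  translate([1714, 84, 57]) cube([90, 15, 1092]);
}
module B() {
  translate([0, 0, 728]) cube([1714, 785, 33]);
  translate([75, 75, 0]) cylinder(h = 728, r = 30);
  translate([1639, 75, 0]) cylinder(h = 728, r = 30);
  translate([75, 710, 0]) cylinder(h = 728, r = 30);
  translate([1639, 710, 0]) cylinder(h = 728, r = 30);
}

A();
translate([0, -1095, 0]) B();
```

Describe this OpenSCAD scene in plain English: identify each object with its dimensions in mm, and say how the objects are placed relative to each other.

A is a fence section. Two 84×84 mm posts, 1200 mm tall, stand on the floor with a clear span of 1846 mm between their inner faces. Two horizontal rails of 84×93 mm section span the gap between the posts with their undersides at z = 249 mm and z = 865 mm, flush with the posts' −y face. 8 pickets, each 90 mm wide, 15 mm thick and 1092 mm tall, are fixed to the +y face of the rails with their bottoms at z = 57 mm, evenly spaced across the span with equal gaps (rounded down to the nearest mm) at the −x end and between each pair — any rounding remainder accumulates at the +x end.

B is a rectangular dining table. The top is 1714×785×33 mm with its upper surface at z = 761 mm. It stands on four round legs of 60 mm diameter, each leg's bounding box inset 45 mm from the nearest pair of top edges, running from the floor to the underside of the top.

The table is on the floor beside the fence section on its −y side.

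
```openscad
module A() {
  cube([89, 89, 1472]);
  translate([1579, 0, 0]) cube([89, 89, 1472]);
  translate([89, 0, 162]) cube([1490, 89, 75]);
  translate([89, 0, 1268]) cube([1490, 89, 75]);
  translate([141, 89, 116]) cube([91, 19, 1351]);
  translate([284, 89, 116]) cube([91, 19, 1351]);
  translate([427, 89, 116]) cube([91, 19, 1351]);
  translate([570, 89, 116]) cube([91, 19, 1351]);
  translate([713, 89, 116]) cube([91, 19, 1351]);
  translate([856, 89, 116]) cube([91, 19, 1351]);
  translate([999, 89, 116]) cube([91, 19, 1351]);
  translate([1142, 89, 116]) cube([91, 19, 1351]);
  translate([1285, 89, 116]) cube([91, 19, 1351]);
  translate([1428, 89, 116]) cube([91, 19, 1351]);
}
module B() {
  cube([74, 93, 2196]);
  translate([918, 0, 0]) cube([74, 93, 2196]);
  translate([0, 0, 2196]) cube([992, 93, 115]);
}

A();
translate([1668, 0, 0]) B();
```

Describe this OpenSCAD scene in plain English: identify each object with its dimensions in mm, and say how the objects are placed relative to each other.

A is a fence section. Two 89×89 mm posts, 1472 mm tall, stand on the floor with a clear span of 1490 mm between their inner faces. Two horizontal rails of 89×75 mm section span the gap between the posts with their undersides at z = 162 mm and z = 1268 mm, flush with the posts' −y face. 10 pickets, each 91 mm wide, 19 mm thick and 1351 mm tall, are fixed to the +y face of the rails with their bottoms at z = 116 mm, evenly spaced across the span with equal gaps (rounded down to the nearest mm) at the −x end and between each pair — any rounding remainder accumulates at the +x end.

B is a door frame. The clear opening is 844 mm wide and 2196 mm high. Two 74 mm wide jambs, 93 mm deep, stand either side of the opening from the floor to the top of the opening. A 115 mm thick head sits across the top of both jambs, spanning the full outside width of the frame.

The door frame is against the fence section's +x side, with their −y faces flush.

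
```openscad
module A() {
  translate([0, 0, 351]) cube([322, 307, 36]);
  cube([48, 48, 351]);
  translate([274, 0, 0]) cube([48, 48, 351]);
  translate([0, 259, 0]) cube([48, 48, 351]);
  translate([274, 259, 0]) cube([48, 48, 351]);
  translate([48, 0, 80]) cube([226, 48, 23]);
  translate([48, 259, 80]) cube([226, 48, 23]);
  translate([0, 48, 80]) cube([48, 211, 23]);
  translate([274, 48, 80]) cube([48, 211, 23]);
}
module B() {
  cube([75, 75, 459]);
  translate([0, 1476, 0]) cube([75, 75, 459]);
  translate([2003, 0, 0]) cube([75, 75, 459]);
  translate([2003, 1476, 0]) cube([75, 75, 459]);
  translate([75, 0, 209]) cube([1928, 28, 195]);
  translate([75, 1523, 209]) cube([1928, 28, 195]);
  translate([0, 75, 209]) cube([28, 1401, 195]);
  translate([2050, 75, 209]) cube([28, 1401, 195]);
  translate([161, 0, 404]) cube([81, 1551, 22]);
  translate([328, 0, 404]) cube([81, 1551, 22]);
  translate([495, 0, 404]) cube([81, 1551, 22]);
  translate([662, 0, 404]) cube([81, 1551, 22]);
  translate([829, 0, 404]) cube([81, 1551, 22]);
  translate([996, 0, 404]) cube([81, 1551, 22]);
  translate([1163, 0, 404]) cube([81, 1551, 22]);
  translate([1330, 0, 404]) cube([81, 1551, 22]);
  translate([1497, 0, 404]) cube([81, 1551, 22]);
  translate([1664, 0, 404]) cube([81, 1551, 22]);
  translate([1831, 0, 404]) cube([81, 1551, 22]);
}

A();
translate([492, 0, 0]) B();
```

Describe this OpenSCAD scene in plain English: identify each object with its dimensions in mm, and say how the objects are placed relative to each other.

A is a four-legged stool. The seat is 322×307 mm, 36 mm thick, top at z = 387 mm. It stands on four square legs, each 48×48 mm in cross-section, from z = 0 to the seat underside, each flush with a corner of the seat. Four stretchers, 48 mm wide and 23 mm tall, connect adjacent legs with their undersides at z = 80 mm, each running between the inner faces of the legs it joins and aligned with the legs' outer faces on the other axis.

B is a bed frame 2078 mm long (x) by 1551 mm wide (y). Four 75×75 mm corner posts, 459 mm tall, at the corners of the footprint. Four rails of 28 mm thickness and 195 mm height run between adjacent posts with their undersides at z = 209 mm, their outer faces flush with the outside of the frame (the two x-running rails run between the posts' inner faces; the two y-running rails run between the posts' inner faces). 11 slats, each 81 mm wide (x) and 22 mm thick, lie across the top of the two x-running rails, running the full 1551 mm width of the frame in y; the slats are evenly spaced along x between the inner faces of the end posts with equal gaps (rounded down to the nearest mm) at the −x end and between each pair — any rounding remainder accumulates at the +x end.

The bed frame is on the floor beside the stool on its +x side.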